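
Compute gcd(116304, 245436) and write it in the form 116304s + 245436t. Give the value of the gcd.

12

Repeated division:
245436 = 2·116304 + 12828
116304 = 9·12828 + 852
12828 = 15·852 + 48
852 = 17·48 + 36
48 = 1·36 + 12
36 = 3·12 + 0
gcd(116304, 245436) = 12.
Working backward:
12 = 48 − 36
12 = −852 + 18·48
12 = 18·12828 − 271·852
12 = −271·116304 + 2457·12828
12 = 2457·245436 − 5185·116304
So 12 = (2457)·245436 + (-5185)·116304.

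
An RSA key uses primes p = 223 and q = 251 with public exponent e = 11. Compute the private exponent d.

10091

φ(n) = (p−1)(q−1) = 222·250 = 55500.
Need d with 11·d ≡ 1 (mod 55500). Apply the extended Euclidean algorithm:
55500 = 5045×11 + 5
11 = 2×5 + 1
5 = 5×1 + 0
Back-substitute:
1 = 11 − 2·5
1 = −2·55500 + 10091·11
So 11·10091 ≡ 1 (mod 55500), hence d = 10091.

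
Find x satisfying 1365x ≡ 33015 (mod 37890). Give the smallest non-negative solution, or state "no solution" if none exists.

1079

First find gcd(1365, 37890):
37890 = 27*1365 + 1035
1365 = 1*1035 + 330
1035 = 3*330 + 45
330 = 7*45 + 15
45 = 3*15 + 0
gcd = 15 and 15 | 33015, so solutions exist. Divide through by 15: 91x ≡ 2201 (mod 2526).
Now find 91⁻¹ mod 2526:
2526 = 27·91 + 69
91 = 1·69 + 22
69 = 3·22 + 3
22 = 7·3 + 1
3 = 3·1 + 0
Back-substitute:
1 = 22 − 7·3
1 = −7·69 + 22·22
1 = 22·91 − 29·69
1 = −29·2526 + 805·91
So 91⁻¹ ≡ 805 (mod 2526).
Then x ≡ 805·2201 ≡ 1079 (mod 2526); the smallest non-negative solution is x = 1079.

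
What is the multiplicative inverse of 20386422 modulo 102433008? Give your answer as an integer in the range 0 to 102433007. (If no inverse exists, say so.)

Euclidean algorithm on 102433008, 20386422:
102433008 = 5·20386422 + 500898
20386422 = 40·500898 + 350502
500898 = 1·350502 + 150396
350502 = 2·150396 + 49710
150396 = 3·49710 + 1266
49710 = 39·1266 + 336
1266 = 3·336 + 258
336 = 1·258 + 78
258 = 3·78 + 24
78 = 3·24 + 6
24 = 4·6 + 0
Since gcd = 6 > 1, 20386422 is not a unit mod 102433008.

no inverse exists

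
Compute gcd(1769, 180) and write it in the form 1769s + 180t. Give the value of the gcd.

1

Euclidean algorithm:
1769 = 9*180 + 149
180 = 1*149 + 31
149 = 4*31 + 25
31 = 1*25 + 6
25 = 4*6 + 1
6 = 6*1 + 0
gcd(1769, 180) = 1.
Express as a combination:
1 = 25 − 4·6
1 = −4·31 + 5·25
1 = 5·149 − 24·31
1 = −24·180 + 29·149
1 = 29·1769 − 285·180
So 1 = (29)·1769 + (-285)·180.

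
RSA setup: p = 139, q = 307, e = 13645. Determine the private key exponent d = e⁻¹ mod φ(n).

φ(n) = (p−1)(q−1) = 138·306 = 42228.
Need d with 13645·d ≡ 1 (mod 42228). Apply the extended Euclidean algorithm:
42228 = 3×13645 + 1293
13645 = 10×1293 + 715
1293 = 1×715 + 578
715 = 1×578 + 137
578 = 4×137 + 30
137 = 4×30 + 17
30 = 1×17 + 13
17 = 1×13 + 4
13 = 3×4 + 1
4 = 4×1 + 0
Back-substitute:
1 = 13 − 3·4
1 = −3·17 + 4·13
1 = 4·30 − 7·17
1 = −7·137 + 32·30
1 = 32·578 − 135·137
1 = −135·715 + 167·578
1 = 167·1293 − 302·715
1 = −302·13645 + 3187·1293
1 = 3187·42228 − 9863·13645
So 13645·(-9863) ≡ 1 (mod 42228), hence d ≡ -9863 ≡ 32365 (mod 42228).

32365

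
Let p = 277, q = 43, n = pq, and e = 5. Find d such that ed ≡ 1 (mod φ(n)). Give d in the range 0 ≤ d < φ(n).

φ(n) = (p−1)(q−1) = 276·42 = 11592.
Need d with 5·d ≡ 1 (mod 11592). Apply the extended Euclidean algorithm:
11592 = 2318×5 + 2
5 = 2×2 + 1
2 = 2×1 + 0
Back-substitute:
1 = 5 − 2·2
1 = −2·11592 + 4637·5
So 5·4637 ≡ 1 (mod 11592), hence d = 4637.

4637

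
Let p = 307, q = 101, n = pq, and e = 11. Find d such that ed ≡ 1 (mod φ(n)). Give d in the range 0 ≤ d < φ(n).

φ(n) = (p−1)(q−1) = 306·100 = 30600.
Need d with 11·d ≡ 1 (mod 30600). Apply the extended Euclidean algorithm:
30600 = 2781×11 + 9
11 = 1×9 + 2
9 = 4×2 + 1
2 = 2×1 + 0
Back-substitute:
1 = 9 − 4·2
1 = −4·11 + 5·9
1 = 5·30600 − 13909·11
So 11·(-13909) ≡ 1 (mod 30600), hence d ≡ -13909 ≡ 16691 (mod 30600).

16691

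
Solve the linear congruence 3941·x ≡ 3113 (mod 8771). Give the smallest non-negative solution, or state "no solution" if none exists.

no solution

gcd(3941, 8771):
8771 = 2·3941 + 889
3941 = 4·889 + 385
889 = 2·385 + 119
385 = 3·119 + 28
119 = 4·28 + 7
28 = 4·7 + 0
gcd = 7, but 7 ∤ 3113, so the congruence has no solution.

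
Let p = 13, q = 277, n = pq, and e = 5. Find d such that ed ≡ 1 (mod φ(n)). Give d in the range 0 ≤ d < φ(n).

1325

φ(n) = (p−1)(q−1) = 12·276 = 3312.
Need d with 5·d ≡ 1 (mod 3312). Apply the extended Euclidean algorithm:
3312 = 662*5 + 2
5 = 2*2 + 1
2 = 2*1 + 0
Back-substitute:
1 = 5 − 2·2
1 = −2·3312 + 1325·5
So 5·1325 ≡ 1 (mod 3312), hence d = 1325.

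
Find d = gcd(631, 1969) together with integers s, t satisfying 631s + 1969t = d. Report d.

Apply Euclid's algorithm to 1969 and 631:
1969 = 3·631 + 76
631 = 8·76 + 23
76 = 3·23 + 7
23 = 3·7 + 2
7 = 3·2 + 1
2 = 2·1 + 0
gcd(631, 1969) = 1.
Working backward:
1 = 7 − 3·2
1 = −3·23 + 10·7
1 = 10·76 − 33·23
1 = −33·631 + 274·76
1 = 274·1969 − 855·631
So 1 = (274)·1969 + (-855)·631.

1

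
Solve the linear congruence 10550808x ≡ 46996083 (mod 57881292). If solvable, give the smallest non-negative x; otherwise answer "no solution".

no solution

gcd(10550808, 57881292):
57881292 = 5·10550808 + 5127252
10550808 = 2·5127252 + 296304
5127252 = 17·296304 + 90084
296304 = 3·90084 + 26052
90084 = 3·26052 + 11928
26052 = 2·11928 + 2196
11928 = 5·2196 + 948
2196 = 2·948 + 300
948 = 3·300 + 48
300 = 6·48 + 12
48 = 4·12 + 0
gcd = 12, but 12 ∤ 46996083, so the congruence has no solution.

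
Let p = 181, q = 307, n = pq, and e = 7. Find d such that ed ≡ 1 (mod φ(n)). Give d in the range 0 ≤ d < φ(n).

39343

φ(n) = (p−1)(q−1) = 180·306 = 55080.
Need d with 7·d ≡ 1 (mod 55080). Apply the extended Euclidean algorithm:
55080 = 7868*7 + 4
7 = 1*4 + 3
4 = 1*3 + 1
3 = 3*1 + 0
Back-substitute:
1 = 4 − 3
1 = −7 + 2·4
1 = 2·55080 − 15737·7
So 7·(-15737) ≡ 1 (mod 55080), hence d ≡ -15737 ≡ 39343 (mod 55080).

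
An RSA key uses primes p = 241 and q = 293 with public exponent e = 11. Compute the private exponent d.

6371

φ(n) = (p−1)(q−1) = 240·292 = 70080.
Need d with 11·d ≡ 1 (mod 70080). Apply the extended Euclidean algorithm:
70080 = 6370*11 + 10
11 = 1*10 + 1
10 = 10*1 + 0
Back-substitute:
1 = 11 − 10
1 = −70080 + 6371·11
So 11·6371 ≡ 1 (mod 70080), hence d = 6371.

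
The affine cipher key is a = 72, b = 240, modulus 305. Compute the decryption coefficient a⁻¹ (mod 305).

233

Extended Euclidean algorithm:
305 = 4·72 + 17
72 = 4·17 + 4
17 = 4·4 + 1
4 = 4·1 + 0
Since gcd(72, 305) = 1, back-substitute to write 1 as a combination:
1 = 17 − 4·4
1 = −4·72 + 17·17
1 = 17·305 − 72·72
Thus 72·(-72) ≡ 1 (mod 305); reducing, -72 mod 305 = 233.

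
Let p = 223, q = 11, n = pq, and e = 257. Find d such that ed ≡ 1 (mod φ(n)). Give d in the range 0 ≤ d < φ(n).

1313

φ(n) = (p−1)(q−1) = 222·10 = 2220.
Need d with 257·d ≡ 1 (mod 2220). Apply the extended Euclidean algorithm:
2220 = 8*257 + 164
257 = 1*164 + 93
164 = 1*93 + 71
93 = 1*71 + 22
71 = 3*22 + 5
22 = 4*5 + 2
5 = 2*2 + 1
2 = 2*1 + 0
Back-substitute:
1 = 5 − 2·2
1 = −2·22 + 9·5
1 = 9·71 − 29·22
1 = −29·93 + 38·71
1 = 38·164 − 67·93
1 = −67·257 + 105·164
1 = 105·2220 − 907·257
So 257·(-907) ≡ 1 (mod 2220), hence d ≡ -907 ≡ 1313 (mod 2220).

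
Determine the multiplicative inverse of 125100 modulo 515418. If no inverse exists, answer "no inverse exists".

Compute gcd(125100, 515418):
515418 = 4×125100 + 15018
125100 = 8×15018 + 4956
15018 = 3×4956 + 150
4956 = 33×150 + 6
150 = 25×6 + 0
gcd(125100, 515418) = 6 ≠ 1, so 125100 has no multiplicative inverse modulo 515418.

no inverse exists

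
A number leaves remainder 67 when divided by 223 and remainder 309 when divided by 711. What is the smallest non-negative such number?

139665

Write x = 67 + 223·k. Then 223·k ≡ 309 − 67 ≡ 242 (mod 711).
Need 223⁻¹ mod 711. Extended Euclid on (711, 223):
711 = 3×223 + 42
223 = 5×42 + 13
42 = 3×13 + 3
13 = 4×3 + 1
3 = 3×1 + 0
Back-substitute:
1 = 13 − 4·3
1 = −4·42 + 13·13
1 = 13·223 − 69·42
1 = −69·711 + 220·223
223⁻¹ ≡ 220 (mod 711), so k ≡ 220·242 ≡ 626 (mod 711).
x = 67 + 223·626 = 139665.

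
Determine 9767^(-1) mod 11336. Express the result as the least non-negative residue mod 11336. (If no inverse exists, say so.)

Apply the Euclidean algorithm to 11336 and 9767:
11336 = 1·9767 + 1569
9767 = 6·1569 + 353
1569 = 4·353 + 157
353 = 2·157 + 39
157 = 4·39 + 1
39 = 39·1 + 0
Since gcd(9767, 11336) = 1, back-substitute to write 1 as a combination:
1 = 157 − 4·39
1 = −4·353 + 9·157
1 = 9·1569 − 40·353
1 = −40·9767 + 249·1569
1 = 249·11336 − 289·9767
Thus 9767·(-289) ≡ 1 (mod 11336); reducing, -289 mod 11336 = 11047.

11047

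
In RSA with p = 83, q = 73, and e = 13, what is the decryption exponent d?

φ(n) = (p−1)(q−1) = 82·72 = 5904.
Need d with 13·d ≡ 1 (mod 5904). Apply the extended Euclidean algorithm:
5904 = 454*13 + 2
13 = 6*2 + 1
2 = 2*1 + 0
Back-substitute:
1 = 13 − 6·2
1 = −6·5904 + 2725·13
So 13·2725 ≡ 1 (mod 5904), hence d = 2725.

2725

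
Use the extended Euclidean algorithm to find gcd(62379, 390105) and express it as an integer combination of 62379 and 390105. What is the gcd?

9

Euclidean algorithm:
390105 = 6×62379 + 15831
62379 = 3×15831 + 14886
15831 = 1×14886 + 945
14886 = 15×945 + 711
945 = 1×711 + 234
711 = 3×234 + 9
234 = 26×9 + 0
gcd(62379, 390105) = 9.
Working backward:
9 = 711 − 3·234
9 = −3·945 + 4·711
9 = 4·14886 − 63·945
9 = −63·15831 + 67·14886
9 = 67·62379 − 264·15831
9 = −264·390105 + 1651·62379
So 9 = (-264)·390105 + (1651)·62379.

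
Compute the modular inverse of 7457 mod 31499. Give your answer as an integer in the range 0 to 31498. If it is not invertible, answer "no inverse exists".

21923

Extended Euclidean algorithm:
31499 = 4*7457 + 1671
7457 = 4*1671 + 773
1671 = 2*773 + 125
773 = 6*125 + 23
125 = 5*23 + 10
23 = 2*10 + 3
10 = 3*3 + 1
3 = 3*1 + 0
gcd = 1, so the inverse exists. Back-substitute:
1 = 10 − 3·3
1 = −3·23 + 7·10
1 = 7·125 − 38·23
1 = −38·773 + 235·125
1 = 235·1671 − 508·773
1 = −508·7457 + 2267·1671
1 = 2267·31499 − 9576·7457
Thus 7457·(-9576) ≡ 1 (mod 31499); reducing, -9576 mod 31499 = 21923.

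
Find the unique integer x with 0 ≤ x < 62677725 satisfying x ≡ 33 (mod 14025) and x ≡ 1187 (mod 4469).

59255658

Write x = 33 + 14025·k. Then 14025·k ≡ 1187 − 33 ≡ 1154 (mod 4469).
Need 14025⁻¹ mod 4469. Extended Euclid on (4469, 618):
4469 = 7*618 + 143
618 = 4*143 + 46
143 = 3*46 + 5
46 = 9*5 + 1
5 = 5*1 + 0
Back-substitute:
1 = 46 − 9·5
1 = −9·143 + 28·46
1 = 28·618 − 121·143
1 = −121·4469 + 875·618
14025⁻¹ ≡ 875 (mod 4469), so k ≡ 875·1154 ≡ 4225 (mod 4469).
x = 33 + 14025·4225 = 59255658.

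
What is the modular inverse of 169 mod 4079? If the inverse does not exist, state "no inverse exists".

gcd(4079, 169) by repeated division:
4079 = 24×169 + 23
169 = 7×23 + 8
23 = 2×8 + 7
8 = 1×7 + 1
7 = 7×1 + 0
gcd = 1, so the inverse exists. Back-substitute:
1 = 8 − 7
1 = −23 + 3·8
1 = 3·169 − 22·23
1 = −22·4079 + 531·169
So 169·531 ≡ 1 (mod 4079).

531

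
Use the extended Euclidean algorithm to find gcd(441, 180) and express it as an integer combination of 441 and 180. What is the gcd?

9

Euclidean algorithm:
441 = 2*180 + 81
180 = 2*81 + 18
81 = 4*18 + 9
18 = 2*9 + 0
gcd(441, 180) = 9.
Back-substituting:
9 = 81 − 4·18
9 = −4·180 + 9·81
9 = 9·441 − 22·180
So 9 = (9)·441 + (-22)·180.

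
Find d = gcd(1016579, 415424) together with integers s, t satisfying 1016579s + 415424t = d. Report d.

1

Apply Euclid's algorithm to 1016579 and 415424:
1016579 = 2·415424 + 185731
415424 = 2·185731 + 43962
185731 = 4·43962 + 9883
43962 = 4·9883 + 4430
9883 = 2·4430 + 1023
4430 = 4·1023 + 338
1023 = 3·338 + 9
338 = 37·9 + 5
9 = 1·5 + 4
5 = 1·4 + 1
4 = 4·1 + 0
gcd(1016579, 415424) = 1.
Back-substituting:
1 = 5 − 4
1 = −9 + 2·5
1 = 2·338 − 75·9
1 = −75·1023 + 227·338
1 = 227·4430 − 983·1023
1 = −983·9883 + 2193·4430
1 = 2193·43962 − 9755·9883
1 = −9755·185731 + 41213·43962
1 = 41213·415424 − 92181·185731
1 = −92181·1016579 + 225575·415424
So 1 = (-92181)·1016579 + (225575)·415424.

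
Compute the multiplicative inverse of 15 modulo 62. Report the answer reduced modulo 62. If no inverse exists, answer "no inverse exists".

Apply the Euclidean algorithm to 62 and 15:
62 = 4*15 + 2
15 = 7*2 + 1
2 = 2*1 + 0
gcd = 1, so the inverse exists. Back-substitute:
1 = 15 − 7·2
1 = −7·62 + 29·15
So 15·29 ≡ 1 (mod 62).

29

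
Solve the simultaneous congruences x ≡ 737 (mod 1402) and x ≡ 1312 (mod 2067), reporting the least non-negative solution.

718561

Write x = 737 + 1402·k. Then 1402·k ≡ 1312 − 737 ≡ 575 (mod 2067).
Need 1402⁻¹ mod 2067. Extended Euclid on (2067, 1402):
2067 = 1×1402 + 665
1402 = 2×665 + 72
665 = 9×72 + 17
72 = 4×17 + 4
17 = 4×4 + 1
4 = 4×1 + 0
Back-substitute:
1 = 17 − 4·4
1 = −4·72 + 17·17
1 = 17·665 − 157·72
1 = −157·1402 + 331·665
1 = 331·2067 − 488·1402
1402⁻¹ ≡ 1579 (mod 2067), so k ≡ 1579·575 ≡ 512 (mod 2067).
x = 737 + 1402·512 = 718561.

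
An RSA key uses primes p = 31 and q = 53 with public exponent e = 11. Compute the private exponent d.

851

φ(n) = (p−1)(q−1) = 30·52 = 1560.
Need d with 11·d ≡ 1 (mod 1560). Apply the extended Euclidean algorithm:
1560 = 141·11 + 9
11 = 1·9 + 2
9 = 4·2 + 1
2 = 2·1 + 0
Back-substitute:
1 = 9 − 4·2
1 = −4·11 + 5·9
1 = 5·1560 − 709·11
So 11·(-709) ≡ 1 (mod 1560), hence d ≡ -709 ≡ 851 (mod 1560).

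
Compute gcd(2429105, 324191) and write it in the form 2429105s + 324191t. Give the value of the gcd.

7

Apply Euclid's algorithm to 2429105 and 324191:
2429105 = 7×324191 + 159768
324191 = 2×159768 + 4655
159768 = 34×4655 + 1498
4655 = 3×1498 + 161
1498 = 9×161 + 49
161 = 3×49 + 14
49 = 3×14 + 7
14 = 2×7 + 0
gcd(2429105, 324191) = 7.
Working backward:
7 = 49 − 3·14
7 = −3·161 + 10·49
7 = 10·1498 − 93·161
7 = −93·4655 + 289·1498
7 = 289·159768 − 9919·4655
7 = −9919·324191 + 20127·159768
7 = 20127·2429105 − 150808·324191
So 7 = (20127)·2429105 + (-150808)·324191.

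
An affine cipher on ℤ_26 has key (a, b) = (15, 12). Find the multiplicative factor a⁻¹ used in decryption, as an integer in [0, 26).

7

Run Euclid on (26, 15):
26 = 1·15 + 11
15 = 1·11 + 4
11 = 2·4 + 3
4 = 1·3 + 1
3 = 3·1 + 0
The gcd is 1. Working backward:
1 = 4 − 3
1 = −11 + 3·4
1 = 3·15 − 4·11
1 = −4·26 + 7·15
So 15·7 ≡ 1 (mod 26).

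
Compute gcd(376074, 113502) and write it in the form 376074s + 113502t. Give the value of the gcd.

6

Apply Euclid's algorithm to 376074 and 113502:
376074 = 3*113502 + 35568
113502 = 3*35568 + 6798
35568 = 5*6798 + 1578
6798 = 4*1578 + 486
1578 = 3*486 + 120
486 = 4*120 + 6
120 = 20*6 + 0
gcd(376074, 113502) = 6.
Express as a combination:
6 = 486 − 4·120
6 = −4·1578 + 13·486
6 = 13·6798 − 56·1578
6 = −56·35568 + 293·6798
6 = 293·113502 − 935·35568
6 = −935·376074 + 3098·113502
So 6 = (-935)·376074 + (3098)·113502.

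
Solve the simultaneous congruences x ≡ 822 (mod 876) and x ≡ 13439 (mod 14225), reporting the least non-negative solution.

Write x = 822 + 876·k. Then 876·k ≡ 13439 − 822 ≡ 12617 (mod 14225).
Need 876⁻¹ mod 14225. Extended Euclid on (14225, 876):
14225 = 16*876 + 209
876 = 4*209 + 40
209 = 5*40 + 9
40 = 4*9 + 4
9 = 2*4 + 1
4 = 4*1 + 0
Back-substitute:
1 = 9 − 2·4
1 = −2·40 + 9·9
1 = 9·209 − 47·40
1 = −47·876 + 197·209
1 = 197·14225 − 3199·876
876⁻¹ ≡ 11026 (mod 14225), so k ≡ 11026·12617 ≡ 8767 (mod 14225).
x = 822 + 876·8767 = 7680714.

7680714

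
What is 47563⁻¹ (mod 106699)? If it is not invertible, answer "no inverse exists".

26276

Extended Euclidean algorithm:
106699 = 2×47563 + 11573
47563 = 4×11573 + 1271
11573 = 9×1271 + 134
1271 = 9×134 + 65
134 = 2×65 + 4
65 = 16×4 + 1
4 = 4×1 + 0
Since gcd(47563, 106699) = 1, back-substitute to write 1 as a combination:
1 = 65 − 16·4
1 = −16·134 + 33·65
1 = 33·1271 − 313·134
1 = −313·11573 + 2850·1271
1 = 2850·47563 − 11713·11573
1 = −11713·106699 + 26276·47563
So 47563·26276 ≡ 1 (mod 106699).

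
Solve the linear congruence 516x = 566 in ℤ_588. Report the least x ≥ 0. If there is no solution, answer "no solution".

no solution

gcd(516, 588):
588 = 1·516 + 72
516 = 7·72 + 12
72 = 6·12 + 0
gcd = 12, but 12 ∤ 566, so the congruence has no solution.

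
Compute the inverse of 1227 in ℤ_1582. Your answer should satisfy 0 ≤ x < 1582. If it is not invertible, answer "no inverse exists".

459

Run Euclid on (1582, 1227):
1582 = 1·1227 + 355
1227 = 3·355 + 162
355 = 2·162 + 31
162 = 5·31 + 7
31 = 4·7 + 3
7 = 2·3 + 1
3 = 3·1 + 0
Since gcd(1227, 1582) = 1, back-substitute to write 1 as a combination:
1 = 7 − 2·3
1 = −2·31 + 9·7
1 = 9·162 − 47·31
1 = −47·355 + 103·162
1 = 103·1227 − 356·355
1 = −356·1582 + 459·1227
So 1227·459 ≡ 1 (mod 1582).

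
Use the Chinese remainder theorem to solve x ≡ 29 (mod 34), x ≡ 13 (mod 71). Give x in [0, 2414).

2001

Write x = 29 + 34·k. Then 34·k ≡ 13 − 29 ≡ 55 (mod 71).
Need 34⁻¹ mod 71. Extended Euclid on (71, 34):
71 = 2×34 + 3
34 = 11×3 + 1
3 = 3×1 + 0
Back-substitute:
1 = 34 − 11·3
1 = −11·71 + 23·34
34⁻¹ ≡ 23 (mod 71), so k ≡ 23·55 ≡ 58 (mod 71).
x = 29 + 34·58 = 2001.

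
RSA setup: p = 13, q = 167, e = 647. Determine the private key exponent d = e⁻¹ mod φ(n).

φ(n) = (p−1)(q−1) = 12·166 = 1992.
Need d with 647·d ≡ 1 (mod 1992). Apply the extended Euclidean algorithm:
1992 = 3*647 + 51
647 = 12*51 + 35
51 = 1*35 + 16
35 = 2*16 + 3
16 = 5*3 + 1
3 = 3*1 + 0
Back-substitute:
1 = 16 − 5·3
1 = −5·35 + 11·16
1 = 11·51 − 16·35
1 = −16·647 + 203·51
1 = 203·1992 − 625·647
So 647·(-625) ≡ 1 (mod 1992), hence d ≡ -625 ≡ 1367 (mod 1992).

1367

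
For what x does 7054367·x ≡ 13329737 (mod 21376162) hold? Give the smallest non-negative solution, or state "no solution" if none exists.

First find gcd(7054367, 21376162):
21376162 = 3×7054367 + 213061
7054367 = 33×213061 + 23354
213061 = 9×23354 + 2875
23354 = 8×2875 + 354
2875 = 8×354 + 43
354 = 8×43 + 10
43 = 4×10 + 3
10 = 3×3 + 1
3 = 3×1 + 0
gcd = 1, so a unique solution mod 21376162 exists.
Back-substitute for the Bézout coefficients:
1 = 10 − 3·3
1 = −3·43 + 13·10
1 = 13·354 − 107·43
1 = −107·2875 + 869·354
1 = 869·23354 − 7059·2875
1 = −7059·213061 + 64400·23354
1 = 64400·7054367 − 2132259·213061
1 = −2132259·21376162 + 6461177·7054367
So 7054367·(6461177) ≡ 1 (mod 21376162), giving 7054367⁻¹ ≡ 6461177.
x ≡ 7054367⁻¹·13329737 ≡ 6461177·13329737 ≡ 14981215 (mod 21376162).

14981215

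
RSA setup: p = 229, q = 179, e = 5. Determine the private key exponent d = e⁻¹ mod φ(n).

φ(n) = (p−1)(q−1) = 228·178 = 40584.
Need d with 5·d ≡ 1 (mod 40584). Apply the extended Euclidean algorithm:
40584 = 8116×5 + 4
5 = 1×4 + 1
4 = 4×1 + 0
Back-substitute:
1 = 5 − 4
1 = −40584 + 8117·5
So 5·8117 ≡ 1 (mod 40584), hence d = 8117.

8117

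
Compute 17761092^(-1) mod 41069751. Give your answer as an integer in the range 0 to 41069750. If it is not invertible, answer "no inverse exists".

Euclidean algorithm on 41069751, 17761092:
41069751 = 2*17761092 + 5547567
17761092 = 3*5547567 + 1118391
5547567 = 4*1118391 + 1074003
1118391 = 1*1074003 + 44388
1074003 = 24*44388 + 8691
44388 = 5*8691 + 933
8691 = 9*933 + 294
933 = 3*294 + 51
294 = 5*51 + 39
51 = 1*39 + 12
39 = 3*12 + 3
12 = 4*3 + 0
gcd(17761092, 41069751) = 3 ≠ 1, so 17761092 has no multiplicative inverse modulo 41069751.

no inverse exists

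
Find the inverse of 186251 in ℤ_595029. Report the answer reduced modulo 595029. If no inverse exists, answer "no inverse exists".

Run Euclid on (595029, 186251):
595029 = 3*186251 + 36276
186251 = 5*36276 + 4871
36276 = 7*4871 + 2179
4871 = 2*2179 + 513
2179 = 4*513 + 127
513 = 4*127 + 5
127 = 25*5 + 2
5 = 2*2 + 1
2 = 2*1 + 0
gcd = 1, so the inverse exists. Back-substitute:
1 = 5 − 2·2
1 = −2·127 + 51·5
1 = 51·513 − 206·127
1 = −206·2179 + 875·513
1 = 875·4871 − 1956·2179
1 = −1956·36276 + 14567·4871
1 = 14567·186251 − 74791·36276
1 = −74791·595029 + 238940·186251
So 186251·238940 ≡ 1 (mod 595029).

238940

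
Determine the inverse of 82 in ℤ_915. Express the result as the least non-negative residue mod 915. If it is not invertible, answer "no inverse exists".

703

Apply the Euclidean algorithm to 915 and 82:
915 = 11·82 + 13
82 = 6·13 + 4
13 = 3·4 + 1
4 = 4·1 + 0
gcd = 1, so the inverse exists. Back-substitute:
1 = 13 − 3·4
1 = −3·82 + 19·13
1 = 19·915 − 212·82
So 82·(-212) ≡ 1 (mod 915), and -212 ≡ 703 (mod 915).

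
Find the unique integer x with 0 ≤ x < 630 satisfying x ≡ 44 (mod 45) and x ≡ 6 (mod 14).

Write x = 44 + 45·k. Then 45·k ≡ 6 − 44 ≡ 4 (mod 14).
Need 45⁻¹ mod 14. Extended Euclid on (14, 3):
14 = 4*3 + 2
3 = 1*2 + 1
2 = 2*1 + 0
Back-substitute:
1 = 3 − 2
1 = −14 + 5·3
45⁻¹ ≡ 5 (mod 14), so k ≡ 5·4 ≡ 6 (mod 14).
x = 44 + 45·6 = 314.

314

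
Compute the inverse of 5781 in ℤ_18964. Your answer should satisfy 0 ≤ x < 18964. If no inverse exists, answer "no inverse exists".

Apply the Euclidean algorithm to 18964 and 5781:
18964 = 3·5781 + 1621
5781 = 3·1621 + 918
1621 = 1·918 + 703
918 = 1·703 + 215
703 = 3·215 + 58
215 = 3·58 + 41
58 = 1·41 + 17
41 = 2·17 + 7
17 = 2·7 + 3
7 = 2·3 + 1
3 = 3·1 + 0
The gcd is 1. Working backward:
1 = 7 − 2·3
1 = −2·17 + 5·7
1 = 5·41 − 12·17
1 = −12·58 + 17·41
1 = 17·215 − 63·58
1 = −63·703 + 206·215
1 = 206·918 − 269·703
1 = −269·1621 + 475·918
1 = 475·5781 − 1694·1621
1 = −1694·18964 + 5557·5781
So 5781·5557 ≡ 1 (mod 18964).

5557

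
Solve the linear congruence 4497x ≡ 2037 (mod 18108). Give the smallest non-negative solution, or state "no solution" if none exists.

First find gcd(4497, 18108):
18108 = 4*4497 + 120
4497 = 37*120 + 57
120 = 2*57 + 6
57 = 9*6 + 3
6 = 2*3 + 0
gcd = 3 and 3 | 2037, so solutions exist. Divide through by 3: 1499x ≡ 679 (mod 6036).
Now find 1499⁻¹ mod 6036:
6036 = 4×1499 + 40
1499 = 37×40 + 19
40 = 2×19 + 2
19 = 9×2 + 1
2 = 2×1 + 0
Back-substitute:
1 = 19 − 9·2
1 = −9·40 + 19·19
1 = 19·1499 − 712·40
1 = −712·6036 + 2867·1499
So 1499⁻¹ ≡ 2867 (mod 6036).
Then x ≡ 2867·679 ≡ 3101 (mod 6036); the smallest non-negative solution is x = 3101.

3101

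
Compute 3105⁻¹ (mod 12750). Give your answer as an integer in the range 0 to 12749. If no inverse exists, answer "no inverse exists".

no inverse exists

Compute gcd(3105, 12750):
12750 = 4*3105 + 330
3105 = 9*330 + 135
330 = 2*135 + 60
135 = 2*60 + 15
60 = 4*15 + 0
Since gcd = 15 > 1, 3105 is not a unit mod 12750.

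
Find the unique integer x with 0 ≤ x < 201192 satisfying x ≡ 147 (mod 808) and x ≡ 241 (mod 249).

100339

Write x = 147 + 808·k. Then 808·k ≡ 241 − 147 ≡ 94 (mod 249).
Need 808⁻¹ mod 249. Extended Euclid on (249, 61):
249 = 4×61 + 5
61 = 12×5 + 1
5 = 5×1 + 0
Back-substitute:
1 = 61 − 12·5
1 = −12·249 + 49·61
808⁻¹ ≡ 49 (mod 249), so k ≡ 49·94 ≡ 124 (mod 249).
x = 147 + 808·124 = 100339.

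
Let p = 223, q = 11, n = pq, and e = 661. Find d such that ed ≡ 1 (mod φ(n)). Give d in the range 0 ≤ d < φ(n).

1021

φ(n) = (p−1)(q−1) = 222·10 = 2220.
Need d with 661·d ≡ 1 (mod 2220). Apply the extended Euclidean algorithm:
2220 = 3·661 + 237
661 = 2·237 + 187
237 = 1·187 + 50
187 = 3·50 + 37
50 = 1·37 + 13
37 = 2·13 + 11
13 = 1·11 + 2
11 = 5·2 + 1
2 = 2·1 + 0
Back-substitute:
1 = 11 − 5·2
1 = −5·13 + 6·11
1 = 6·37 − 17·13
1 = −17·50 + 23·37
1 = 23·187 − 86·50
1 = −86·237 + 109·187
1 = 109·661 − 304·237
1 = −304·2220 + 1021·661
So 661·1021 ≡ 1 (mod 2220), hence d = 1021.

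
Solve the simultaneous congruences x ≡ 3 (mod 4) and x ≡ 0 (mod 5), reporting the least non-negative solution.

15

Write x = 3 + 4·k. Then 4·k ≡ 0 − 3 ≡ 2 (mod 5).
Need 4⁻¹ mod 5. Extended Euclid on (5, 4):
5 = 1*4 + 1
4 = 4*1 + 0
Back-substitute:
1 = 5 − 4
4⁻¹ ≡ 4 (mod 5), so k ≡ 4·2 ≡ 3 (mod 5).
x = 3 + 4·3 = 15.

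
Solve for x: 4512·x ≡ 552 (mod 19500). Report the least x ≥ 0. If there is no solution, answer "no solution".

First find gcd(4512, 19500):
19500 = 4×4512 + 1452
4512 = 3×1452 + 156
1452 = 9×156 + 48
156 = 3×48 + 12
48 = 4×12 + 0
gcd = 12 and 12 | 552, so solutions exist. Divide through by 12: 376x ≡ 46 (mod 1625).
Now find 376⁻¹ mod 1625:
1625 = 4·376 + 121
376 = 3·121 + 13
121 = 9·13 + 4
13 = 3·4 + 1
4 = 4·1 + 0
Back-substitute:
1 = 13 − 3·4
1 = −3·121 + 28·13
1 = 28·376 − 87·121
1 = −87·1625 + 376·376
So 376⁻¹ ≡ 376 (mod 1625).
Then x ≡ 376·46 ≡ 1046 (mod 1625); the smallest non-negative solution is x = 1046.

1046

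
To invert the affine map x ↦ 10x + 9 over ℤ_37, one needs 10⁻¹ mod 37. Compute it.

Extended Euclidean algorithm:
37 = 3×10 + 7
10 = 1×7 + 3
7 = 2×3 + 1
3 = 3×1 + 0
gcd = 1, so the inverse exists. Back-substitute:
1 = 7 − 2·3
1 = −2·10 + 3·7
1 = 3·37 − 11·10
So 10·(-11) ≡ 1 (mod 37), and -11 ≡ 26 (mod 37).

26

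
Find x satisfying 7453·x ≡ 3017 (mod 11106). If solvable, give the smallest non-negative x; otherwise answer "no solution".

First find gcd(7453, 11106):
11106 = 1*7453 + 3653
7453 = 2*3653 + 147
3653 = 24*147 + 125
147 = 1*125 + 22
125 = 5*22 + 15
22 = 1*15 + 7
15 = 2*7 + 1
7 = 7*1 + 0
gcd = 1, so a unique solution mod 11106 exists.
Back-substitute for the Bézout coefficients:
1 = 15 − 2·7
1 = −2·22 + 3·15
1 = 3·125 − 17·22
1 = −17·147 + 20·125
1 = 20·3653 − 497·147
1 = −497·7453 + 1014·3653
1 = 1014·11106 − 1511·7453
So 7453·(-1511) ≡ 1 (mod 11106), giving 7453⁻¹ ≡ 9595.
x ≡ 7453⁻¹·3017 ≡ 9595·3017 ≡ 5879 (mod 11106).

5879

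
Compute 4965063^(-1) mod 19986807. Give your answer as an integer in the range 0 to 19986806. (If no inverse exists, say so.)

no inverse exists

Compute gcd(4965063, 19986807):
19986807 = 4*4965063 + 126555
4965063 = 39*126555 + 29418
126555 = 4*29418 + 8883
29418 = 3*8883 + 2769
8883 = 3*2769 + 576
2769 = 4*576 + 465
576 = 1*465 + 111
465 = 4*111 + 21
111 = 5*21 + 6
21 = 3*6 + 3
6 = 2*3 + 0
gcd(4965063, 19986807) = 3 ≠ 1, so 4965063 has no multiplicative inverse modulo 19986807.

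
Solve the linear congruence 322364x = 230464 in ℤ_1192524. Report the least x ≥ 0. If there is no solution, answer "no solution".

First find gcd(322364, 1192524):
1192524 = 3*322364 + 225432
322364 = 1*225432 + 96932
225432 = 2*96932 + 31568
96932 = 3*31568 + 2228
31568 = 14*2228 + 376
2228 = 5*376 + 348
376 = 1*348 + 28
348 = 12*28 + 12
28 = 2*12 + 4
12 = 3*4 + 0
gcd = 4 and 4 | 230464, so solutions exist. Divide through by 4: 80591x ≡ 57616 (mod 298131).
Now find 80591⁻¹ mod 298131:
298131 = 3×80591 + 56358
80591 = 1×56358 + 24233
56358 = 2×24233 + 7892
24233 = 3×7892 + 557
7892 = 14×557 + 94
557 = 5×94 + 87
94 = 1×87 + 7
87 = 12×7 + 3
7 = 2×3 + 1
3 = 3×1 + 0
Back-substitute:
1 = 7 − 2·3
1 = −2·87 + 25·7
1 = 25·94 − 27·87
1 = −27·557 + 160·94
1 = 160·7892 − 2267·557
1 = −2267·24233 + 6961·7892
1 = 6961·56358 − 16189·24233
1 = −16189·80591 + 23150·56358
1 = 23150·298131 − 85639·80591
So 80591·(-85639) ≡ 1 (mod 298131), i.e. 80591⁻¹ ≡ 212492.
Then x ≡ 212492·57616 ≡ 189557 (mod 298131); the smallest non-negative solution is x = 189557.

189557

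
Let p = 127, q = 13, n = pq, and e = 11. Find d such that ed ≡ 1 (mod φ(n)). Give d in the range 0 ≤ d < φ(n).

φ(n) = (p−1)(q−1) = 126·12 = 1512.
Need d with 11·d ≡ 1 (mod 1512). Apply the extended Euclidean algorithm:
1512 = 137·11 + 5
11 = 2·5 + 1
5 = 5·1 + 0
Back-substitute:
1 = 11 − 2·5
1 = −2·1512 + 275·11
So 11·275 ≡ 1 (mod 1512), hence d = 275.

275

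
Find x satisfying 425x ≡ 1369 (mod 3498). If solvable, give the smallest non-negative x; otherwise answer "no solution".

First find gcd(425, 3498):
3498 = 8·425 + 98
425 = 4·98 + 33
98 = 2·33 + 32
33 = 1·32 + 1
32 = 32·1 + 0
gcd = 1, so a unique solution mod 3498 exists.
Back-substitute for the Bézout coefficients:
1 = 33 − 32
1 = −98 + 3·33
1 = 3·425 − 13·98
1 = −13·3498 + 107·425
So 425·(107) ≡ 1 (mod 3498), giving 425⁻¹ ≡ 107.
x ≡ 425⁻¹·1369 ≡ 107·1369 ≡ 3065 (mod 3498).

3065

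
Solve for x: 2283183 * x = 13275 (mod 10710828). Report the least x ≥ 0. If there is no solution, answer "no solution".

122529

First find gcd(2283183, 10710828):
10710828 = 4*2283183 + 1578096
2283183 = 1*1578096 + 705087
1578096 = 2*705087 + 167922
705087 = 4*167922 + 33399
167922 = 5*33399 + 927
33399 = 36*927 + 27
927 = 34*27 + 9
27 = 3*9 + 0
gcd = 9 and 9 | 13275, so solutions exist. Divide through by 9: 253687x ≡ 1475 (mod 1190092).
Now find 253687⁻¹ mod 1190092:
1190092 = 4×253687 + 175344
253687 = 1×175344 + 78343
175344 = 2×78343 + 18658
78343 = 4×18658 + 3711
18658 = 5×3711 + 103
3711 = 36×103 + 3
103 = 34×3 + 1
3 = 3×1 + 0
Back-substitute:
1 = 103 − 34·3
1 = −34·3711 + 1225·103
1 = 1225·18658 − 6159·3711
1 = −6159·78343 + 25861·18658
1 = 25861·175344 − 57881·78343
1 = −57881·253687 + 83742·175344
1 = 83742·1190092 − 392849·253687
So 253687·(-392849) ≡ 1 (mod 1190092), i.e. 253687⁻¹ ≡ 797243.
Then x ≡ 797243·1475 ≡ 122529 (mod 1190092); the smallest non-negative solution is x = 122529.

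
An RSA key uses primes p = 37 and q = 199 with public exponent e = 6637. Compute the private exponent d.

φ(n) = (p−1)(q−1) = 36·198 = 7128.
Need d with 6637·d ≡ 1 (mod 7128). Apply the extended Euclidean algorithm:
7128 = 1*6637 + 491
6637 = 13*491 + 254
491 = 1*254 + 237
254 = 1*237 + 17
237 = 13*17 + 16
17 = 1*16 + 1
16 = 16*1 + 0
Back-substitute:
1 = 17 − 16
1 = −237 + 14·17
1 = 14·254 − 15·237
1 = −15·491 + 29·254
1 = 29·6637 − 392·491
1 = −392·7128 + 421·6637
So 6637·421 ≡ 1 (mod 7128), hence d = 421.

421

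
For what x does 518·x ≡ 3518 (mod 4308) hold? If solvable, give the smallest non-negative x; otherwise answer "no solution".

1063

First find gcd(518, 4308):
4308 = 8×518 + 164
518 = 3×164 + 26
164 = 6×26 + 8
26 = 3×8 + 2
8 = 4×2 + 0
gcd = 2 and 2 | 3518, so solutions exist. Divide through by 2: 259x ≡ 1759 (mod 2154).
Now find 259⁻¹ mod 2154:
2154 = 8*259 + 82
259 = 3*82 + 13
82 = 6*13 + 4
13 = 3*4 + 1
4 = 4*1 + 0
Back-substitute:
1 = 13 − 3·4
1 = −3·82 + 19·13
1 = 19·259 − 60·82
1 = −60·2154 + 499·259
So 259⁻¹ ≡ 499 (mod 2154).
Then x ≡ 499·1759 ≡ 1063 (mod 2154); the smallest non-negative solution is x = 1063.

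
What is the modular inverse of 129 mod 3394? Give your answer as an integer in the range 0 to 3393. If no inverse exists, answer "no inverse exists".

Run Euclid on (3394, 129):
3394 = 26*129 + 40
129 = 3*40 + 9
40 = 4*9 + 4
9 = 2*4 + 1
4 = 4*1 + 0
The gcd is 1. Working backward:
1 = 9 − 2·4
1 = −2·40 + 9·9
1 = 9·129 − 29·40
1 = −29·3394 + 763·129
So 129·763 ≡ 1 (mod 3394).

763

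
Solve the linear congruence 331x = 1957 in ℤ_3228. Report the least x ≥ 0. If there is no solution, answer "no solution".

1459

First find gcd(331, 3228):
3228 = 9×331 + 249
331 = 1×249 + 82
249 = 3×82 + 3
82 = 27×3 + 1
3 = 3×1 + 0
gcd = 1, so a unique solution mod 3228 exists.
Back-substitute for the Bézout coefficients:
1 = 82 − 27·3
1 = −27·249 + 82·82
1 = 82·331 − 109·249
1 = −109·3228 + 1063·331
So 331·(1063) ≡ 1 (mod 3228), giving 331⁻¹ ≡ 1063.
x ≡ 331⁻¹·1957 ≡ 1063·1957 ≡ 1459 (mod 3228).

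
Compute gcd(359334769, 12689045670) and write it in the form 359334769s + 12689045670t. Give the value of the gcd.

1

Repeated division:
12689045670 = 35*359334769 + 112328755
359334769 = 3*112328755 + 22348504
112328755 = 5*22348504 + 586235
22348504 = 38*586235 + 71574
586235 = 8*71574 + 13643
71574 = 5*13643 + 3359
13643 = 4*3359 + 207
3359 = 16*207 + 47
207 = 4*47 + 19
47 = 2*19 + 9
19 = 2*9 + 1
9 = 9*1 + 0
gcd(359334769, 12689045670) = 1.
Back-substituting:
1 = 19 − 2·9
1 = −2·47 + 5·19
1 = 5·207 − 22·47
1 = −22·3359 + 357·207
1 = 357·13643 − 1450·3359
1 = −1450·71574 + 7607·13643
1 = 7607·586235 − 62306·71574
1 = −62306·22348504 + 2375235·586235
1 = 2375235·112328755 − 11938481·22348504
1 = −11938481·359334769 + 38190678·112328755
1 = 38190678·12689045670 − 1348612211·359334769
So 1 = (38190678)·12689045670 + (-1348612211)·359334769.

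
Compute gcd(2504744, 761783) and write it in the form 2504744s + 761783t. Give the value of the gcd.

Repeated division:
2504744 = 3·761783 + 219395
761783 = 3·219395 + 103598
219395 = 2·103598 + 12199
103598 = 8·12199 + 6006
12199 = 2·6006 + 187
6006 = 32·187 + 22
187 = 8·22 + 11
22 = 2·11 + 0
gcd(2504744, 761783) = 11.
Express as a combination:
11 = 187 − 8·22
11 = −8·6006 + 257·187
11 = 257·12199 − 522·6006
11 = −522·103598 + 4433·12199
11 = 4433·219395 − 9388·103598
11 = −9388·761783 + 32597·219395
11 = 32597·2504744 − 107179·761783
So 11 = (32597)·2504744 + (-107179)·761783.

11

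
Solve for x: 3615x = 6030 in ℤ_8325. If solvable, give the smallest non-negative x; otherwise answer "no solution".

27

First find gcd(3615, 8325):
8325 = 2×3615 + 1095
3615 = 3×1095 + 330
1095 = 3×330 + 105
330 = 3×105 + 15
105 = 7×15 + 0
gcd = 15 and 15 | 6030, so solutions exist. Divide through by 15: 241x ≡ 402 (mod 555).
Now find 241⁻¹ mod 555:
555 = 2*241 + 73
241 = 3*73 + 22
73 = 3*22 + 7
22 = 3*7 + 1
7 = 7*1 + 0
Back-substitute:
1 = 22 − 3·7
1 = −3·73 + 10·22
1 = 10·241 − 33·73
1 = −33·555 + 76·241
So 241⁻¹ ≡ 76 (mod 555).
Then x ≡ 76·402 ≡ 27 (mod 555); the smallest non-negative solution is x = 27.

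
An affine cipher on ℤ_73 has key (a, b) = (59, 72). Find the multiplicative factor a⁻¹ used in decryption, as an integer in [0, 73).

Apply the Euclidean algorithm to 73 and 59:
73 = 1*59 + 14
59 = 4*14 + 3
14 = 4*3 + 2
3 = 1*2 + 1
2 = 2*1 + 0
The gcd is 1. Working backward:
1 = 3 − 2
1 = −14 + 5·3
1 = 5·59 − 21·14
1 = −21·73 + 26·59
So 59·26 ≡ 1 (mod 73).

26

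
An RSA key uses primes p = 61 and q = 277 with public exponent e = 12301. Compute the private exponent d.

661

φ(n) = (p−1)(q−1) = 60·276 = 16560.
Need d with 12301·d ≡ 1 (mod 16560). Apply the extended Euclidean algorithm:
16560 = 1·12301 + 4259
12301 = 2·4259 + 3783
4259 = 1·3783 + 476
3783 = 7·476 + 451
476 = 1·451 + 25
451 = 18·25 + 1
25 = 25·1 + 0
Back-substitute:
1 = 451 − 18·25
1 = −18·476 + 19·451
1 = 19·3783 − 151·476
1 = −151·4259 + 170·3783
1 = 170·12301 − 491·4259
1 = −491·16560 + 661·12301
So 12301·661 ≡ 1 (mod 16560), hence d = 661.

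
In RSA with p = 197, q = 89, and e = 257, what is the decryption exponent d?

4161

φ(n) = (p−1)(q−1) = 196·88 = 17248.
Need d with 257·d ≡ 1 (mod 17248). Apply the extended Euclidean algorithm:
17248 = 67·257 + 29
257 = 8·29 + 25
29 = 1·25 + 4
25 = 6·4 + 1
4 = 4·1 + 0
Back-substitute:
1 = 25 − 6·4
1 = −6·29 + 7·25
1 = 7·257 − 62·29
1 = −62·17248 + 4161·257
So 257·4161 ≡ 1 (mod 17248), hence d = 4161.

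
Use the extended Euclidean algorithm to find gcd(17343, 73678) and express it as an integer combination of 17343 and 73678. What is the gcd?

1

Apply Euclid's algorithm to 73678 and 17343:
73678 = 4*17343 + 4306
17343 = 4*4306 + 119
4306 = 36*119 + 22
119 = 5*22 + 9
22 = 2*9 + 4
9 = 2*4 + 1
4 = 4*1 + 0
gcd(17343, 73678) = 1.
Working backward:
1 = 9 − 2·4
1 = −2·22 + 5·9
1 = 5·119 − 27·22
1 = −27·4306 + 977·119
1 = 977·17343 − 3935·4306
1 = −3935·73678 + 16717·17343
So 1 = (-3935)·73678 + (16717)·17343.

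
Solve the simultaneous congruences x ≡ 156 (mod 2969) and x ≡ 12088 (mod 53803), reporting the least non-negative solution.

31863464

Write x = 156 + 2969·k. Then 2969·k ≡ 12088 − 156 ≡ 11932 (mod 53803).
Need 2969⁻¹ mod 53803. Extended Euclid on (53803, 2969):
53803 = 18·2969 + 361
2969 = 8·361 + 81
361 = 4·81 + 37
81 = 2·37 + 7
37 = 5·7 + 2
7 = 3·2 + 1
2 = 2·1 + 0
Back-substitute:
1 = 7 − 3·2
1 = −3·37 + 16·7
1 = 16·81 − 35·37
1 = −35·361 + 156·81
1 = 156·2969 − 1283·361
1 = −1283·53803 + 23250·2969
2969⁻¹ ≡ 23250 (mod 53803), so k ≡ 23250·11932 ≡ 10732 (mod 53803).
x = 156 + 2969·10732 = 31863464.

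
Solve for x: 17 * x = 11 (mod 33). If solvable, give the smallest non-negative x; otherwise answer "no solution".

22

First find gcd(17, 33):
33 = 1*17 + 16
17 = 1*16 + 1
16 = 16*1 + 0
gcd = 1, so a unique solution mod 33 exists.
Back-substitute for the Bézout coefficients:
1 = 17 − 16
1 = −33 + 2·17
So 17·(2) ≡ 1 (mod 33), giving 17⁻¹ ≡ 2.
x ≡ 17⁻¹·11 ≡ 2·11 ≡ 22 (mod 33).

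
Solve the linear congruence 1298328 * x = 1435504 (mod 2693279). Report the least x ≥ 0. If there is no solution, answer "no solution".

1766993

First find gcd(1298328, 2693279):
2693279 = 2×1298328 + 96623
1298328 = 13×96623 + 42229
96623 = 2×42229 + 12165
42229 = 3×12165 + 5734
12165 = 2×5734 + 697
5734 = 8×697 + 158
697 = 4×158 + 65
158 = 2×65 + 28
65 = 2×28 + 9
28 = 3×9 + 1
9 = 9×1 + 0
gcd = 1, so a unique solution mod 2693279 exists.
Back-substitute for the Bézout coefficients:
1 = 28 − 3·9
1 = −3·65 + 7·28
1 = 7·158 − 17·65
1 = −17·697 + 75·158
1 = 75·5734 − 617·697
1 = −617·12165 + 1309·5734
1 = 1309·42229 − 4544·12165
1 = −4544·96623 + 10397·42229
1 = 10397·1298328 − 139705·96623
1 = −139705·2693279 + 289807·1298328
So 1298328·(289807) ≡ 1 (mod 2693279), giving 1298328⁻¹ ≡ 289807.
x ≡ 1298328⁻¹·1435504 ≡ 289807·1435504 ≡ 1766993 (mod 2693279).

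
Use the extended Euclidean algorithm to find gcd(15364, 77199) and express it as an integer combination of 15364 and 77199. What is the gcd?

Repeated division:
77199 = 5*15364 + 379
15364 = 40*379 + 204
379 = 1*204 + 175
204 = 1*175 + 29
175 = 6*29 + 1
29 = 29*1 + 0
gcd(15364, 77199) = 1.
Working backward:
1 = 175 − 6·29
1 = −6·204 + 7·175
1 = 7·379 − 13·204
1 = −13·15364 + 527·379
1 = 527·77199 − 2648·15364
So 1 = (527)·77199 + (-2648)·15364.

1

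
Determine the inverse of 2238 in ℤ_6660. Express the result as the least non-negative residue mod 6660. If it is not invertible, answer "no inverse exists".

Euclidean algorithm on 6660, 2238:
6660 = 2·2238 + 2184
2238 = 1·2184 + 54
2184 = 40·54 + 24
54 = 2·24 + 6
24 = 4·6 + 0
The gcd is 6, not 1, hence no inverse exists.

no inverse exists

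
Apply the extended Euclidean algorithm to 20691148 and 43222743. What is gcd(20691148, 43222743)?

1

Repeated division:
43222743 = 2×20691148 + 1840447
20691148 = 11×1840447 + 446231
1840447 = 4×446231 + 55523
446231 = 8×55523 + 2047
55523 = 27×2047 + 254
2047 = 8×254 + 15
254 = 16×15 + 14
15 = 1×14 + 1
14 = 14×1 + 0
gcd(20691148, 43222743) = 1.
Back-substituting:
1 = 15 − 14
1 = −254 + 17·15
1 = 17·2047 − 137·254
1 = −137·55523 + 3716·2047
1 = 3716·446231 − 29865·55523
1 = −29865·1840447 + 123176·446231
1 = 123176·20691148 − 1384801·1840447
1 = −1384801·43222743 + 2892778·20691148
So 1 = (-1384801)·43222743 + (2892778)·20691148.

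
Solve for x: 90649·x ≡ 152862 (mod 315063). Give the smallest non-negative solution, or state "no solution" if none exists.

First find gcd(90649, 315063):
315063 = 3*90649 + 43116
90649 = 2*43116 + 4417
43116 = 9*4417 + 3363
4417 = 1*3363 + 1054
3363 = 3*1054 + 201
1054 = 5*201 + 49
201 = 4*49 + 5
49 = 9*5 + 4
5 = 1*4 + 1
4 = 4*1 + 0
gcd = 1, so a unique solution mod 315063 exists.
Back-substitute for the Bézout coefficients:
1 = 5 − 4
1 = −49 + 10·5
1 = 10·201 − 41·49
1 = −41·1054 + 215·201
1 = 215·3363 − 686·1054
1 = −686·4417 + 901·3363
1 = 901·43116 − 8795·4417
1 = −8795·90649 + 18491·43116
1 = 18491·315063 − 64268·90649
So 90649·(-64268) ≡ 1 (mod 315063), giving 90649⁻¹ ≡ 250795.
x ≡ 90649⁻¹·152862 ≡ 250795·152862 ≡ 159450 (mod 315063).

159450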